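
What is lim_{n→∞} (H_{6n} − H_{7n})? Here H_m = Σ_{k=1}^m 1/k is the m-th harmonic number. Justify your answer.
lim = ln(6/7)

Euler-Maclaurin gives H_m = ln m + γ + 1/(2m) + O(1/m^2). The γ and O(1/m) terms cancel in the difference:
  H_{6n} − H_{7n} = ln(6n) − ln(7n) + O(1/n) = ln(6/7) + O(1/n).
Hence the limit is ln(6/7).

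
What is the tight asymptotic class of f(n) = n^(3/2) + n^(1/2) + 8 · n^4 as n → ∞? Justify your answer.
f(n) ∈ Θ(n^4)

Compare the terms by growth order. For large n, n^a · (log n)^b dominates n^a' · (log n)^b' iff a > a', or (a = a' and b > b'). Ranking the 3 terms shows the dominant one is 8 · n^4. Hence f(n) ∈ Θ(n^4).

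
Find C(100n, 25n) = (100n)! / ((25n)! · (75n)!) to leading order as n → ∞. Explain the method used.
C(100n, 25n) ~ (256/27)^(25n) · sqrt(2/(3π·25n))

Write N = 25n. Apply Stirling to each factorial:
  (4N)! ~ sqrt(2π·4N) · (4N/e)^(4N),
  N! ~ sqrt(2π N) · (N/e)^N,
  (3N)! ~ sqrt(2π·3N) · (3N/e)^(3N).
The exponential factors combine to (4N)^(4N) / (N^N · (3N)^(3N)) = 4^(4N)/3^(3N) = (4^4/3^3)^N = (256/27)^N.
The square-root prefactors combine to sqrt(2π·4N) / (sqrt(2π N)·sqrt(2π·3N)) = sqrt(4 / (2π·3·N)) = sqrt(2/(3π·25n)).
Substituting N = 25n: C(100n, 25n) ~ (256/27)^(25n) · sqrt(2/(3π·25n)).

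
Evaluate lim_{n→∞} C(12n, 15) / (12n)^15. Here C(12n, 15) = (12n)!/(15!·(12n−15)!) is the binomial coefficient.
lim = 1/15! = 1/1307674368000

With N = 12n → ∞: C(N, 15) / N^15 = [N(N−1)…(N−14)] / (15! · N^15) = (1/15!) · 1 · (1 − 1/(12n)) · … · (1 − 14/(12n)). Each factor → 1 as N → ∞, so the limit is 1/15! = 1/1307674368000.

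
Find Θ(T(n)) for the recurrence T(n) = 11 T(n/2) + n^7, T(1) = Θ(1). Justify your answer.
T(n) = Θ(n^7)

log_2 11 ≈ 3.459. f(n) = n^7 dominates n^(log_2 11) since 7 > 3.459, and the regularity condition a·f(n/b) = 11·(n/2)^7 = (11/128)·n^7 ≤ c·f(n) holds with c = 11/128 ≈ 0.0859 < 1. So this is Case 3: T(n) = Θ(f(n)) = Θ(n^7).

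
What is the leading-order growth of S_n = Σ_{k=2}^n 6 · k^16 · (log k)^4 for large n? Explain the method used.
S_n ~ 6 · n^17 · (log n)^4 / 17

By integral comparison, S_n = ∫_1^n 6 · x^16 · (log x)^4 dx + O(n^16 · (log n)^4). For the integral, the leading term of ∫_1^n x^16 (log x)^4 dx is n^17/17 · (log n)^4 (by repeated integration by parts; each step lowers the log-exponent and produces a relatively O(1/log n) correction). Hence S_n ~ 6 · n^17 · (log n)^4 / 17.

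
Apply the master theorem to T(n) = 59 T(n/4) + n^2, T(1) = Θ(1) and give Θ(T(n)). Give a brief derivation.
T(n) = Θ(n^(log_4 59))

Master theorem: compare f(n) = n^2 to n^(log_4 59) where log_4 59 ≈ 2.941. Since 2 < log_4 59, we have f(n) = O(n^(log_4 59 − ε)) for some ε > 0 — Case 1. Hence T(n) = Θ(n^(log_4 59)).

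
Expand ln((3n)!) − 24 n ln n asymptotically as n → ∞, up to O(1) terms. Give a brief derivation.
ln((3n)!) − 24 n ln n = −21 n ln n + 3(ln 3 − 1) n + (1/2) ln(2π·3n) + O(1/n)

Stirling: ln((3n)!) = 3n ln(3n) − 3n + (1/2) ln(2π·3n) + O(1/n).
Expand 3n ln(3n) = 3n (ln n + ln 3) = 3n ln n + 3n ln 3.
Subtract 24n ln n: leading term is (3 − 24) n ln n = −21 n ln n. The next term is 3n ln 3 − 3n = 3(ln 3 − 1) n. Then the (1/2) ln(2π·3n) correction.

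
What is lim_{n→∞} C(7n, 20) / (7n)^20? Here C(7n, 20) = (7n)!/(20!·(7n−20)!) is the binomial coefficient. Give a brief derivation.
lim = 1/20! = 1/2432902008176640000

With N = 7n → ∞: C(N, 20) / N^20 = [N(N−1)…(N−19)] / (20! · N^20) = (1/20!) · 1 · (1 − 1/(7n)) · … · (1 − 19/(7n)). Each factor → 1 as N → ∞, so the limit is 1/20! = 1/2432902008176640000.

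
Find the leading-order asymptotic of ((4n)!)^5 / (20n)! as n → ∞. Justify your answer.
((4n)!)^5/(20n)! ~ ((2π·4n)^(4/2) / sqrt(5)) · 5^(−5·4n)  →  0

Write N = 4n. Stirling: N! ~ sqrt(2π N)(N/e)^N and (5N)! ~ sqrt(2π·5N)·(5N/e)^(5N).
  (N!)^5/(5N)! ~ (2π N)^(5/2) (N/e)^(5N) / [sqrt(2π·5N) (5N/e)^(5N)]
     = (2π N)^(5/2) / sqrt(2π·5N) · (N/(5N))^(5N)
     = (2π N)^((5−1)/2) / sqrt(5) · 5^(−5N).
Since 5^5 > 1, the factor 5^(−5N) decays exponentially, so the ratio → 0. Substituting N = 4n gives the stated form.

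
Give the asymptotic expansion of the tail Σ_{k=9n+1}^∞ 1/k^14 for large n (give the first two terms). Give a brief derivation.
Σ_{k>9n} 1/k^14 = 1/(13 · (9n)^13) − 1/(2 · (9n)^14) + O(1/(9n)^15)

Compare to the integral: ∫_{9n}^∞ x^(−14) dx = [−x^(−13)/13]_{9n}^∞ = 1/((14−1)·(9n)^13). The Euler-Maclaurin correction adds −f(9n)/2 = −1/(2·(9n)^14). Euler-Maclaurin then gives
  Σ_{k>9n} 1/k^14 = ∫_{9n}^∞ dx/x^14 − 1/(2·(9n)^14) + O(1/(9n)^15).
(Equivalently this is ζ(14) − Σ_{k≤9n} 1/k^14.)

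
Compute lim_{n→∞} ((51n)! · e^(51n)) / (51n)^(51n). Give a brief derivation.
lim = ∞

Stirling: (51n)! ~ sqrt(2π·51n) · (51n/e)^(51n). Hence
  (51n)! · e^(51n) / (51n)^(51n) ~ sqrt(2π·51n) = sqrt(2π·51) · sqrt(n) → ∞.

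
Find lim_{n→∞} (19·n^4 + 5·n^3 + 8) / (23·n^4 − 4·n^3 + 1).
lim = 19/23

For large n the leading n^4 terms dominate both numerator and denominator. Dividing top and bottom by n^4, every other term tends to 0, leaving 19/23.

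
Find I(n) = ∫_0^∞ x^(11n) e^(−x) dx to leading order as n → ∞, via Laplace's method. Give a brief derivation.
I(n) ~ sqrt(2π·11n) · (11n/e)^(11n)

Write the integrand as exp(11n ln x − x) and set f(x) = 11n ln x − x. Then f'(x) = 11n/x − 1 = 0 at x* = 11n, and f''(x*) = −11n/x*^2 = −1/(11n). Laplace's method (interior maximum) gives
  I(n) ~ e^(f(x*)) · sqrt(2π / |f''(x*)|)
        = exp(11n ln(11n) − 11n) · sqrt(2π · 11n)
        = (11n)^(11n) e^(−11n) · sqrt(2π·11n)
        = sqrt(2π·11n) · (11n/e)^(11n).
This matches Γ(11n+1) with Stirling applied to Γ.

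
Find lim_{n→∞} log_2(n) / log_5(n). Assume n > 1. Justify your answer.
lim = ln(5) / ln(2) = log_2(5)

Change of base: log_2(n) = ln n / ln 2 and log_5(n) = ln n / ln 5. The ratio is (ln n / ln 2) · (ln 5 / ln n) = ln 5 / ln 2, a constant independent of n. So the limit is ln 5 / ln 2 = log_2(5).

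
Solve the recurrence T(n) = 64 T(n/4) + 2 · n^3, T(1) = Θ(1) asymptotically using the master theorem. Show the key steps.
T(n) = Θ(n^3 log n)

log_4 64 = 3, and f(n) = 2 · n^3 = Θ(n^(log_4 64)). This is Case 2 of the master theorem: T(n) = Θ(f(n) · log n) = Θ(n^3 log n).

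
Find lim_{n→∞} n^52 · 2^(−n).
lim = 0

Exponentials with base > 1 dominate every fixed polynomial: for any fixed c, n^c / 2^n → 0 as n → ∞ (e.g. by the ratio test, or by writing 2^n = e^(n ln 2) and noting e^(n ln 2) / n^c → ∞). Hence n^52 · 2^(−n) = n^52 / 2^n → 0.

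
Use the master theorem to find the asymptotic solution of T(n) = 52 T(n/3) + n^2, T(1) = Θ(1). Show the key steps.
T(n) = Θ(n^(log_3 52))

Master theorem: compare f(n) = n^2 to n^(log_3 52) where log_3 52 ≈ 3.597. Since 2 < log_3 52, we have f(n) = O(n^(log_3 52 − ε)) for some ε > 0 — Case 1. Hence T(n) = Θ(n^(log_3 52)).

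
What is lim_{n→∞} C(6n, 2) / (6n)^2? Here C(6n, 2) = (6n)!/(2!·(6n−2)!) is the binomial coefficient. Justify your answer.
lim = 1/2! = 1/2

With N = 6n → ∞: C(N, 2) / N^2 = [N(N−1)…(N−1)] / (2! · N^2) = (1/2!) · 1 · (1 − 1/(6n)). Each factor → 1 as N → ∞, so the limit is 1/2! = 1/2.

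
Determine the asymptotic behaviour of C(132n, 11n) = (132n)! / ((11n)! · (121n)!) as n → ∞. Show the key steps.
C(132n, 11n) ~ (8916100448256/285311670611)^(11n) · sqrt(6/(11π·11n))

Write N = 11n. Apply Stirling to each factorial:
  (12N)! ~ sqrt(2π·12N) · (12N/e)^(12N),
  N! ~ sqrt(2π N) · (N/e)^N,
  (11N)! ~ sqrt(2π·11N) · (11N/e)^(11N).
The exponential factors combine to (12N)^(12N) / (N^N · (11N)^(11N)) = 12^(12N)/11^(11N) = (12^12/11^11)^N = (8916100448256/285311670611)^N.
The square-root prefactors combine to sqrt(2π·12N) / (sqrt(2π N)·sqrt(2π·11N)) = sqrt(12 / (2π·11·N)) = sqrt(6/(11π·11n)).
Substituting N = 11n: C(132n, 11n) ~ (8916100448256/285311670611)^(11n) · sqrt(6/(11π·11n)).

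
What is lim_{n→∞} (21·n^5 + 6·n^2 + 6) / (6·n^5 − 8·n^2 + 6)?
lim = 21/6 = 7/2

For large n the leading n^5 terms dominate both numerator and denominator. Dividing top and bottom by n^5, every other term tends to 0, leaving 21/6 = 7/2.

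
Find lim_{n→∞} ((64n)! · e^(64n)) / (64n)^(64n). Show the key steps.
lim = ∞

Stirling: (64n)! ~ sqrt(2π·64n) · (64n/e)^(64n). Hence
  (64n)! · e^(64n) / (64n)^(64n) ~ sqrt(2π·64n) = sqrt(2π·64) · sqrt(n) → ∞.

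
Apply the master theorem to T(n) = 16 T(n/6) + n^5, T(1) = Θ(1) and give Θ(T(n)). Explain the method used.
T(n) = Θ(n^5)

log_6 16 ≈ 1.547. f(n) = n^5 dominates n^(log_6 16) since 5 > 1.547, and the regularity condition a·f(n/b) = 16·(n/6)^5 = (16/7776)·n^5 ≤ c·f(n) holds with c = 16/7776 ≈ 0.00206 < 1. So this is Case 3: T(n) = Θ(f(n)) = Θ(n^5).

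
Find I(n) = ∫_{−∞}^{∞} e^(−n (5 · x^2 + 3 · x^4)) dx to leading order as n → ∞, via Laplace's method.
I(n) ~ sqrt(π/(5n))

φ(x) = 5 · x^2 + 3 · x^4 has its unique global minimum at x* = 0 (since φ'(x) = 10x + 12x^3 = 0 only at x = 0 for real x with both coefficients positive, and φ → ∞ as |x| → ∞). At x* = 0, φ(0) = 0 and φ''(0) = 10. Laplace's method then gives
  I(n) ~ sqrt(2π / (n · φ''(0))) · e^(−n φ(0)) = sqrt(2π / (10n)) = sqrt(π/(5n)).
The 3 · x^4 term contributes only at subleading order (an O(1/n) relative correction).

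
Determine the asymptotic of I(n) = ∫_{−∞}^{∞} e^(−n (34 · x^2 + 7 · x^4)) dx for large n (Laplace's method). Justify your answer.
I(n) ~ sqrt(π/(34n))

φ(x) = 34 · x^2 + 7 · x^4 has its unique global minimum at x* = 0 (since φ'(x) = 68x + 28x^3 = 0 only at x = 0 for real x with both coefficients positive, and φ → ∞ as |x| → ∞). At x* = 0, φ(0) = 0 and φ''(0) = 68. Laplace's method then gives
  I(n) ~ sqrt(2π / (n · φ''(0))) · e^(−n φ(0)) = sqrt(2π / (68n)) = sqrt(π/(34n)).
The 7 · x^4 term contributes only at subleading order (an O(1/n) relative correction).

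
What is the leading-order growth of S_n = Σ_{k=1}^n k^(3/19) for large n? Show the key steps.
S_n ~ (19/22) · n^(22/19)

Integral comparison: Σ_{k=1}^n k^(3/19) = ∫_0^n x^(3/19) dx + O(n^(3/19)). The integral is n^(1 + 3/19) / (1 + 3/19) = n^((3+19)/19) / ((3+19)/19) = (19/22) · n^(22/19).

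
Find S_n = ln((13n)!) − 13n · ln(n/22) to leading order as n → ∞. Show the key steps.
S_n ~ 13n · (ln 286 − 1) + O(ln n)

Stirling: ln((13n)!) = 13n ln(13n) − 13n + O(ln n).
  S_n = 13n ln(13n) − 13n − 13n ln(n/22) + O(ln n)
      = 13n ln(13n) − 13n ln n + 13n ln 22 − 13n + O(ln n)
      = 13n ln 13 + 13n ln 22 − 13n + O(ln n)
      = 13n (ln 286 − 1) + O(ln n).
Numerically ln(286) − 1 ≈ 4.6560.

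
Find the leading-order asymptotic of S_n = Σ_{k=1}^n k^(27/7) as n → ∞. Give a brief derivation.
S_n ~ (7/34) · n^(34/7)

Integral comparison: Σ_{k=1}^n k^(27/7) = ∫_0^n x^(27/7) dx + O(n^(27/7)). The integral is n^(1 + 27/7) / (1 + 27/7) = n^((27+7)/7) / ((27+7)/7) = (7/34) · n^(34/7).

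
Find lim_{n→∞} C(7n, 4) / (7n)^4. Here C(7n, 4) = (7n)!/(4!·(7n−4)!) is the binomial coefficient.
lim = 1/4! = 1/24

With N = 7n → ∞: C(N, 4) / N^4 = [N(N−1)…(N−3)] / (4! · N^4) = (1/4!) · 1 · (1 − 1/(7n)) · (1 − 2/(7n)) · (1 − 3/(7n)). Each factor → 1 as N → ∞, so the limit is 1/4! = 1/24.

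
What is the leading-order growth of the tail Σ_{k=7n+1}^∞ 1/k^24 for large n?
Σ_{k>7n} 1/k^24 ~ 1/(23 · (7n)^23)

Compare to the integral: ∫_{7n}^∞ x^(−24) dx = [−x^(−23)/23]_{7n}^∞ = 1/((24−1)·(7n)^23). Euler-Maclaurin then gives
  Σ_{k>7n} 1/k^24 = ∫_{7n}^∞ dx/x^24 − 1/(2·(7n)^24) + O(1/(7n)^25).
(Equivalently this is ζ(24) − Σ_{k≤7n} 1/k^24.)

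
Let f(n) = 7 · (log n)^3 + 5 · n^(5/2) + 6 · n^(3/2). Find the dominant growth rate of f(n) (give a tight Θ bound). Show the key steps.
f(n) ∈ Θ(n^(5/2))

Compare the terms by growth order. For large n, n^a · (log n)^b dominates n^a' · (log n)^b' iff a > a', or (a = a' and b > b'). Ranking the 3 terms shows the dominant one is 5 · n^(5/2). Hence f(n) ∈ Θ(n^(5/2)).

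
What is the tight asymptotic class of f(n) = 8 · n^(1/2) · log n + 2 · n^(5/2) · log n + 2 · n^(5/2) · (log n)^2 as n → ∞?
f(n) ∈ Θ(n^(5/2) · (log n)^2)

Compare the terms by growth order. For large n, n^a · (log n)^b dominates n^a' · (log n)^b' iff a > a', or (a = a' and b > b'). Ranking the 3 terms shows the dominant one is 2 · n^(5/2) · (log n)^2. Hence f(n) ∈ Θ(n^(5/2) · (log n)^2).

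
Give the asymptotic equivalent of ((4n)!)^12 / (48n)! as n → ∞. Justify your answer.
((4n)!)^12/(48n)! ~ ((2π·4n)^(11/2) / sqrt(12)) · 12^(−12·4n)  →  0

Write N = 4n. Stirling: N! ~ sqrt(2π N)(N/e)^N and (12N)! ~ sqrt(2π·12N)·(12N/e)^(12N).
  (N!)^12/(12N)! ~ (2π N)^(12/2) (N/e)^(12N) / [sqrt(2π·12N) (12N/e)^(12N)]
     = (2π N)^(12/2) / sqrt(2π·12N) · (N/(12N))^(12N)
     = (2π N)^((12−1)/2) / sqrt(12) · 12^(−12N).
Since 12^12 > 1, the factor 12^(−12N) decays exponentially, so the ratio → 0. Substituting N = 4n gives the stated form.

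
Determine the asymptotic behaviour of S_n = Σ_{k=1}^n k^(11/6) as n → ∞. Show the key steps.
S_n ~ (6/17) · n^(17/6)

Integral comparison: Σ_{k=1}^n k^(11/6) = ∫_0^n x^(11/6) dx + O(n^(11/6)). The integral is n^(1 + 11/6) / (1 + 11/6) = n^((11+6)/6) / ((11+6)/6) = (6/17) · n^(17/6).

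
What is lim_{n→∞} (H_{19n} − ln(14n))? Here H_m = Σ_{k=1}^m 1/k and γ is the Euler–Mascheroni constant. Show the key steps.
lim = ln(19/14) + γ

By Euler-Maclaurin, H_m = ln m + γ + O(1/m). So
  H_{19n} − ln(14n) = ln(19n) + γ − ln(14n) + O(1/n)
                       = ln(19/14) + γ + O(1/n).
Hence the limit is ln(19/14) + γ.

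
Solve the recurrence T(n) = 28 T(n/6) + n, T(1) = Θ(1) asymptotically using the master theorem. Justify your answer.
T(n) = Θ(n^(log_6 28))

Master theorem: compare f(n) = n to n^(log_6 28) where log_6 28 ≈ 1.860. Since 1 < log_6 28, we have f(n) = O(n^(log_6 28 − ε)) for some ε > 0 — Case 1. Hence T(n) = Θ(n^(log_6 28)).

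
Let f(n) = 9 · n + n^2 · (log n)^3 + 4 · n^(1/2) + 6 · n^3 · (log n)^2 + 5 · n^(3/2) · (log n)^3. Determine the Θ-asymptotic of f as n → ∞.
f(n) ∈ Θ(n^3 · (log n)^2)

Compare the terms by growth order. For large n, n^a · (log n)^b dominates n^a' · (log n)^b' iff a > a', or (a = a' and b > b'). Ranking the 5 terms shows the dominant one is 6 · n^3 · (log n)^2. Hence f(n) ∈ Θ(n^3 · (log n)^2).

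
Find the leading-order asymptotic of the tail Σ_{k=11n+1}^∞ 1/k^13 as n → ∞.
Σ_{k>11n} 1/k^13 ~ 1/(12 · (11n)^12)

Compare to the integral: ∫_{11n}^∞ x^(−13) dx = [−x^(−12)/12]_{11n}^∞ = 1/((13−1)·(11n)^12). Euler-Maclaurin then gives
  Σ_{k>11n} 1/k^13 = ∫_{11n}^∞ dx/x^13 − 1/(2·(11n)^13) + O(1/(11n)^14).
(Equivalently this is ζ(13) − Σ_{k≤11n} 1/k^13.)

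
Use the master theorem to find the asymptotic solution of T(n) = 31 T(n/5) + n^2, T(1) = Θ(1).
T(n) = Θ(n^(log_5 31))

Master theorem: compare f(n) = n^2 to n^(log_5 31) where log_5 31 ≈ 2.134. Since 2 < log_5 31, we have f(n) = O(n^(log_5 31 − ε)) for some ε > 0 — Case 1. Hence T(n) = Θ(n^(log_5 31)).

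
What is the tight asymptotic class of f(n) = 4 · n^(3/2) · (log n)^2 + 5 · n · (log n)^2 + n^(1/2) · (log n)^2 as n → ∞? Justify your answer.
f(n) ∈ Θ(n^(3/2) · (log n)^2)

Compare the terms by growth order. For large n, n^a · (log n)^b dominates n^a' · (log n)^b' iff a > a', or (a = a' and b > b'). Ranking the 3 terms shows the dominant one is 4 · n^(3/2) · (log n)^2. Hence f(n) ∈ Θ(n^(3/2) · (log n)^2).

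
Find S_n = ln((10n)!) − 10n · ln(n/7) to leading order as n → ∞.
S_n ~ 10n · (ln 70 − 1) + O(ln n)

Stirling: ln((10n)!) = 10n ln(10n) − 10n + O(ln n).
  S_n = 10n ln(10n) − 10n − 10n ln(n/7) + O(ln n)
      = 10n ln(10n) − 10n ln n + 10n ln 7 − 10n + O(ln n)
      = 10n ln 10 + 10n ln 7 − 10n + O(ln n)
      = 10n (ln 70 − 1) + O(ln n).
Numerically ln(70) − 1 ≈ 3.2485.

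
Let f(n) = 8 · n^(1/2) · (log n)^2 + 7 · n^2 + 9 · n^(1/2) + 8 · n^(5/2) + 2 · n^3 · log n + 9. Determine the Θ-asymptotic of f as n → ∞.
f(n) ∈ Θ(n^3 · log n)

Compare the terms by growth order. For large n, n^a · (log n)^b dominates n^a' · (log n)^b' iff a > a', or (a = a' and b > b'). Ranking the 6 terms shows the dominant one is 2 · n^3 · log n. Hence f(n) ∈ Θ(n^3 · log n).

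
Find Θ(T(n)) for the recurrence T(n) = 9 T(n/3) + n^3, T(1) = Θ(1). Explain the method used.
T(n) = Θ(n^3)

log_3 9 ≈ 2.000. f(n) = n^3 dominates n^(log_3 9) since 3 > 2.000, and the regularity condition a·f(n/b) = 9·(n/3)^3 = (9/27)·n^3 ≤ c·f(n) holds with c = 9/27 ≈ 0.333 < 1. So this is Case 3: T(n) = Θ(f(n)) = Θ(n^3).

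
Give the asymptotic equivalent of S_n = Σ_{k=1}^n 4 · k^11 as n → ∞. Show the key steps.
S_n ~ n^12 / 3

By integral comparison (Euler-Maclaurin), Σ_{k=1}^n 4 · k^11 = 4 · ∫_0^n x^11 dx + O(n^11) = 4 · n^12/12 = n^12 / 3 + O(n^11). (Equivalently, Faulhaber's formula gives the same leading term.)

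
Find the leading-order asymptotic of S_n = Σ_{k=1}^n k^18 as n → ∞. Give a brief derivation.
S_n ~ n^19 / 19

By integral comparison (Euler-Maclaurin), Σ_{k=1}^n k^18 = ∫_0^n x^18 dx + O(n^18) = n^19/19 + O(n^18). (Equivalently, Faulhaber's formula gives the same leading term.)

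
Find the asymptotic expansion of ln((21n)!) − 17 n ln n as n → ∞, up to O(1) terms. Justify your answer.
ln((21n)!) − 17 n ln n = 4 n ln n + 21(ln 21 − 1) n + (1/2) ln(2π·21n) + O(1/n)

Stirling: ln((21n)!) = 21n ln(21n) − 21n + (1/2) ln(2π·21n) + O(1/n).
Expand 21n ln(21n) = 21n (ln n + ln 21) = 21n ln n + 21n ln 21.
Subtract 17n ln n: leading term is (21 − 17) n ln n = 4 n ln n. The next term is 21n ln 21 − 21n = 21(ln 21 − 1) n. Then the (1/2) ln(2π·21n) correction.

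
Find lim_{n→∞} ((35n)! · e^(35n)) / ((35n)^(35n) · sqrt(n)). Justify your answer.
lim = sqrt(2π·35)

Stirling: (35n)! ~ sqrt(2π·35n) · (35n/e)^(35n). Hence
  (35n)! · e^(35n) / (35n)^(35n) ~ sqrt(2π·35n).
Dividing by sqrt(n): sqrt(2π·35n) / sqrt(n) = sqrt(2π·35) · n^((1−1)/2), so the limit is sqrt(2π·35).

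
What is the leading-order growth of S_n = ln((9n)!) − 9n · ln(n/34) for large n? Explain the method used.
S_n ~ 9n · (ln 306 − 1) + O(ln n)

Stirling: ln((9n)!) = 9n ln(9n) − 9n + O(ln n).
  S_n = 9n ln(9n) − 9n − 9n ln(n/34) + O(ln n)
      = 9n ln(9n) − 9n ln n + 9n ln 34 − 9n + O(ln n)
      = 9n ln 9 + 9n ln 34 − 9n + O(ln n)
      = 9n (ln 306 − 1) + O(ln n).
Numerically ln(306) − 1 ≈ 4.7236.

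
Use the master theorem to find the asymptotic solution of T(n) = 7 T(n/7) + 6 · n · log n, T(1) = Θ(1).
T(n) = Θ(n · (log n)^2)

Here log_7 7 = 1 and f(n) = 6 · n · log n = Θ(n^(log_7 7) · (log n)^1). This is the extended Case 2 of the master theorem (f matches the critical exponent up to log factors), giving T(n) = Θ(n^(log_7 7) · (log n)^(1+1)) = Θ(n · (log n)^2).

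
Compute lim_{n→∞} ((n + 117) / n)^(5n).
lim = e^585

Rewrite as (1 + 117/n)^(5n). By the standard limit (1 + x/n)^n → e^x, we have (1 + 117/n)^n → e^117, and raising to the 5th power gives e^585.
More precisely, ln[(1 + 117/n)^(5n)] = 5n · ln(1 + 117/n) = 5n · (117/n + O(1/n^2)) = 585 + O(1/n) → 585.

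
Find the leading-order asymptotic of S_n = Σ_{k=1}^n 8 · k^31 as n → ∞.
S_n ~ n^32 / 4

By integral comparison (Euler-Maclaurin), Σ_{k=1}^n 8 · k^31 = 8 · ∫_0^n x^31 dx + O(n^31) = 8 · n^32/32 = n^32 / 4 + O(n^31). (Equivalently, Faulhaber's formula gives the same leading term.)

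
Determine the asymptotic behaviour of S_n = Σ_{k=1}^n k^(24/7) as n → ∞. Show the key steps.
S_n ~ (7/31) · n^(31/7)

Integral comparison: Σ_{k=1}^n k^(24/7) = ∫_0^n x^(24/7) dx + O(n^(24/7)). The integral is n^(1 + 24/7) / (1 + 24/7) = n^((24+7)/7) / ((24+7)/7) = (7/31) · n^(31/7).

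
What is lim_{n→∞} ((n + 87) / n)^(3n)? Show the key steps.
lim = e^261

Rewrite as (1 + 87/n)^(3n). By the standard limit (1 + x/n)^n → e^x, we have (1 + 87/n)^n → e^87, and raising to the 3rd power gives e^261.
More precisely, ln[(1 + 87/n)^(3n)] = 3n · ln(1 + 87/n) = 3n · (87/n + O(1/n^2)) = 261 + O(1/n) → 261.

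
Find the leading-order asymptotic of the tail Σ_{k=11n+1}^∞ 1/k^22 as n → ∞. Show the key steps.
Σ_{k>11n} 1/k^22 ~ 1/(21 · (11n)^21)

Compare to the integral: ∫_{11n}^∞ x^(−22) dx = [−x^(−21)/21]_{11n}^∞ = 1/((22−1)·(11n)^21). Euler-Maclaurin then gives
  Σ_{k>11n} 1/k^22 = ∫_{11n}^∞ dx/x^22 − 1/(2·(11n)^22) + O(1/(11n)^23).
(Equivalently this is ζ(22) − Σ_{k≤11n} 1/k^22.)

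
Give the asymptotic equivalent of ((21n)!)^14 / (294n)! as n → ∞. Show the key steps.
((21n)!)^14/(294n)! ~ ((2π·21n)^(13/2) / sqrt(14)) · 14^(−14·21n)  →  0

Write N = 21n. Stirling: N! ~ sqrt(2π N)(N/e)^N and (14N)! ~ sqrt(2π·14N)·(14N/e)^(14N).
  (N!)^14/(14N)! ~ (2π N)^(14/2) (N/e)^(14N) / [sqrt(2π·14N) (14N/e)^(14N)]
     = (2π N)^(14/2) / sqrt(2π·14N) · (N/(14N))^(14N)
     = (2π N)^((14−1)/2) / sqrt(14) · 14^(−14N).
Since 14^14 > 1, the factor 14^(−14N) decays exponentially, so the ratio → 0. Substituting N = 21n gives the stated form.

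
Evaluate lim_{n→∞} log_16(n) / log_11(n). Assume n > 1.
lim = ln(11) / ln(16) = log_16(11)

Change of base: log_16(n) = ln n / ln 16 and log_11(n) = ln n / ln 11. The ratio is (ln n / ln 16) · (ln 11 / ln n) = ln 11 / ln 16, a constant independent of n. So the limit is ln 11 / ln 16 = log_16(11).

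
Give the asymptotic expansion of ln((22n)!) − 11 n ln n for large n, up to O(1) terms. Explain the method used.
ln((22n)!) − 11 n ln n = 11 n ln n + 22(ln 22 − 1) n + (1/2) ln(2π·22n) + O(1/n)

Stirling: ln((22n)!) = 22n ln(22n) − 22n + (1/2) ln(2π·22n) + O(1/n).
Expand 22n ln(22n) = 22n (ln n + ln 22) = 22n ln n + 22n ln 22.
Subtract 11n ln n: leading term is (22 − 11) n ln n = 11 n ln n. The next term is 22n ln 22 − 22n = 22(ln 22 − 1) n. Then the (1/2) ln(2π·22n) correction.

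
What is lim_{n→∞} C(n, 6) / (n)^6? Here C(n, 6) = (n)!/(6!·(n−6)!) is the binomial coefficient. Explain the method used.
lim = 1/6! = 1/720

With N = n → ∞: C(N, 6) / N^6 = [N(N−1)…(N−5)] / (6! · N^6) = (1/6!) · 1 · (1 − 1/n) · … · (1 − 5/n). Each factor → 1 as N → ∞, so the limit is 1/6! = 1/720.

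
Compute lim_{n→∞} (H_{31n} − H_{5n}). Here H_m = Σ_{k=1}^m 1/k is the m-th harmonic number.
lim = ln(31/5)

Euler-Maclaurin gives H_m = ln m + γ + 1/(2m) + O(1/m^2). The γ and O(1/m) terms cancel in the difference:
  H_{31n} − H_{5n} = ln(31n) − ln(5n) + O(1/n) = ln(31/5) + O(1/n).
Hence the limit is ln(31/5).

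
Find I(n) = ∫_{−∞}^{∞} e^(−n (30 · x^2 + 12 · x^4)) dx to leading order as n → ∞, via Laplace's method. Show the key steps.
I(n) ~ sqrt(π/(30n))

φ(x) = 30 · x^2 + 12 · x^4 has its unique global minimum at x* = 0 (since φ'(x) = 60x + 48x^3 = 0 only at x = 0 for real x with both coefficients positive, and φ → ∞ as |x| → ∞). At x* = 0, φ(0) = 0 and φ''(0) = 60. Laplace's method then gives
  I(n) ~ sqrt(2π / (n · φ''(0))) · e^(−n φ(0)) = sqrt(2π / (60n)) = sqrt(π/(30n)).
The 12 · x^4 term contributes only at subleading order (an O(1/n) relative correction).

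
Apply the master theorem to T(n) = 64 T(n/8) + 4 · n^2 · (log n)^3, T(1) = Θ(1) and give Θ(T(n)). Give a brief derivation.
T(n) = Θ(n^2 · (log n)^4)

Here log_8 64 = 2 and f(n) = 4 · n^2 · (log n)^3 = Θ(n^(log_8 64) · (log n)^3). This is the extended Case 2 of the master theorem (f matches the critical exponent up to log factors), giving T(n) = Θ(n^(log_8 64) · (log n)^(3+1)) = Θ(n^2 · (log n)^4).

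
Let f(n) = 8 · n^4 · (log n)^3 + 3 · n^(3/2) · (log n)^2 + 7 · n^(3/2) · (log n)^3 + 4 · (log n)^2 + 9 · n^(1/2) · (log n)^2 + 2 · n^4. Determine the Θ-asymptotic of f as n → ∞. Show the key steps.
f(n) ∈ Θ(n^4 · (log n)^3)

Compare the terms by growth order. For large n, n^a · (log n)^b dominates n^a' · (log n)^b' iff a > a', or (a = a' and b > b'). Ranking the 6 terms shows the dominant one is 8 · n^4 · (log n)^3. Hence f(n) ∈ Θ(n^4 · (log n)^3).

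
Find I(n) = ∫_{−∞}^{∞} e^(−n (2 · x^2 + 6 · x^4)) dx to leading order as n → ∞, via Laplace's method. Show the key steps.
I(n) ~ sqrt(π/(2n))

φ(x) = 2 · x^2 + 6 · x^4 has its unique global minimum at x* = 0 (since φ'(x) = 4x + 24x^3 = 0 only at x = 0 for real x with both coefficients positive, and φ → ∞ as |x| → ∞). At x* = 0, φ(0) = 0 and φ''(0) = 4. Laplace's method then gives
  I(n) ~ sqrt(2π / (n · φ''(0))) · e^(−n φ(0)) = sqrt(2π / (4n)) = sqrt(π/(2n)).
The 6 · x^4 term contributes only at subleading order (an O(1/n) relative correction).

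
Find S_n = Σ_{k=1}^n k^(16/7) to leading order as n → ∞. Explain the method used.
S_n ~ (7/23) · n^(23/7)

Integral comparison: Σ_{k=1}^n k^(16/7) = ∫_0^n x^(16/7) dx + O(n^(16/7)). The integral is n^(1 + 16/7) / (1 + 16/7) = n^((16+7)/7) / ((16+7)/7) = (7/23) · n^(23/7).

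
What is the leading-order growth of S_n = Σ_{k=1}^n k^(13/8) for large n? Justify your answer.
S_n ~ (8/21) · n^(21/8)

Integral comparison: Σ_{k=1}^n k^(13/8) = ∫_0^n x^(13/8) dx + O(n^(13/8)). The integral is n^(1 + 13/8) / (1 + 13/8) = n^((13+8)/8) / ((13+8)/8) = (8/21) · n^(21/8).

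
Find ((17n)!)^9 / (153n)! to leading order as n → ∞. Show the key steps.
((17n)!)^9/(153n)! ~ ((2π·17n)^(8/2) / 3) · 9^(−9·17n)  →  0

Write N = 17n. Stirling: N! ~ sqrt(2π N)(N/e)^N and (9N)! ~ sqrt(2π·9N)·(9N/e)^(9N).
  (N!)^9/(9N)! ~ (2π N)^(9/2) (N/e)^(9N) / [sqrt(2π·9N) (9N/e)^(9N)]
     = (2π N)^(9/2) / sqrt(2π·9N) · (N/(9N))^(9N)
     = (2π N)^((9−1)/2) / 3 · 9^(−9N).
Since 9^9 > 1, the factor 9^(−9N) decays exponentially, so the ratio → 0. Substituting N = 17n gives the stated form.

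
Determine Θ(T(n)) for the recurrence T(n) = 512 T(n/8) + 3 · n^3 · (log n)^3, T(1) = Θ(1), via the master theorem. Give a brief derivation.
T(n) = Θ(n^3 · (log n)^4)

Here log_8 512 = 3 and f(n) = 3 · n^3 · (log n)^3 = Θ(n^(log_8 512) · (log n)^3). This is the extended Case 2 of the master theorem (f matches the critical exponent up to log factors), giving T(n) = Θ(n^(log_8 512) · (log n)^(3+1)) = Θ(n^3 · (log n)^4).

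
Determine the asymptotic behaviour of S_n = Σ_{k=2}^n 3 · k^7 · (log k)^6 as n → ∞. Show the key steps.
S_n ~ 3 · n^8 · (log n)^6 / 8

By integral comparison, S_n = ∫_1^n 3 · x^7 · (log x)^6 dx + O(n^7 · (log n)^6). For the integral, the leading term of ∫_1^n x^7 (log x)^6 dx is n^8/8 · (log n)^6 (by repeated integration by parts; each step lowers the log-exponent and produces a relatively O(1/log n) correction). Hence S_n ~ 3 · n^8 · (log n)^6 / 8.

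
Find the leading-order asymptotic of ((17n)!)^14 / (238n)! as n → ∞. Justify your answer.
((17n)!)^14/(238n)! ~ ((2π·17n)^(13/2) / sqrt(14)) · 14^(−14·17n)  →  0

Write N = 17n. Stirling: N! ~ sqrt(2π N)(N/e)^N and (14N)! ~ sqrt(2π·14N)·(14N/e)^(14N).
  (N!)^14/(14N)! ~ (2π N)^(14/2) (N/e)^(14N) / [sqrt(2π·14N) (14N/e)^(14N)]
     = (2π N)^(14/2) / sqrt(2π·14N) · (N/(14N))^(14N)
     = (2π N)^((14−1)/2) / sqrt(14) · 14^(−14N).
Since 14^14 > 1, the factor 14^(−14N) decays exponentially, so the ratio → 0. Substituting N = 17n gives the stated form.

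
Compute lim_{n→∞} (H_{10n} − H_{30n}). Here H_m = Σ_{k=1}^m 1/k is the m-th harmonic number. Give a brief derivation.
lim = ln(10/30) = −ln 3

Euler-Maclaurin gives H_m = ln m + γ + 1/(2m) + O(1/m^2). The γ and O(1/m) terms cancel in the difference:
  H_{10n} − H_{30n} = ln(10n) − ln(30n) + O(1/n) = ln(10/30) + O(1/n).
Hence the limit is ln(10/30) = −ln 3.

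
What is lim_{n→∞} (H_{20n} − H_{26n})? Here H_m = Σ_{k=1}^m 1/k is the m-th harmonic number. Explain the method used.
lim = ln(20/26) = ln(10/13)

Euler-Maclaurin gives H_m = ln m + γ + 1/(2m) + O(1/m^2). The γ and O(1/m) terms cancel in the difference:
  H_{20n} − H_{26n} = ln(20n) − ln(26n) + O(1/n) = ln(20/26) + O(1/n).
Hence the limit is ln(20/26) = ln(10/13).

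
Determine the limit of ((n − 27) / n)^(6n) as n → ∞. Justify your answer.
lim = e^(−162)

Rewrite as (1 − 27/n)^(6n). By the standard limit (1 + x/n)^n → e^x, we have (1 − 27/n)^n → e^(−27), and raising to the 6th power gives e^(−162).
More precisely, ln[(1 − 27/n)^(6n)] = 6n · ln(1 − 27/n) = 6n · (-27/n + O(1/n^2)) = -162 + O(1/n) → -162.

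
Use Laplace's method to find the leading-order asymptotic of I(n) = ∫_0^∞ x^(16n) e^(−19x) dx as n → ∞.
I(n) ~ (sqrt(2π·16n) / 19) · (16n/(19e))^(16n)

Write the integrand as exp(16n ln x − 19x) and set f(x) = 16n ln x − 19x. Then f'(x) = 16n/x − 19 = 0 at x* = 16n/19, and f''(x*) = −16n/x*^2 = −19^2/(16n). Laplace's method (interior maximum) gives
  I(n) ~ e^(f(x*)) · sqrt(2π / |f''(x*)|)
        = exp(16n ln(16n/19) − 16n) · sqrt(2π · 16n / 19^2)
        = (16n/19)^(16n) e^(−16n) · sqrt(2π·16n) / 19
        = (sqrt(2π·16n) / 19) · (16n/(19e))^(16n).
This matches Γ(16n+1)/19^(16n+1) with Stirling applied to Γ.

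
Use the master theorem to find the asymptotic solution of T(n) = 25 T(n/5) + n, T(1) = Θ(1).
T(n) = Θ(n^2)

Master theorem: compare f(n) = n to n^(log_5 25) where log_5 25 = 2. Since 1 < log_5 25, we have f(n) = O(n^(log_5 25 − ε)) for some ε > 0 — Case 1. Hence T(n) = Θ(n^(log_5 25)) = Θ(n^2).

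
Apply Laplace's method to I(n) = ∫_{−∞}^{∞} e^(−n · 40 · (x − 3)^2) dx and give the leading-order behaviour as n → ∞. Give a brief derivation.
I(n) = sqrt(π/(40n))

Here φ(x) = 40 · (x − 3)^2 has its unique minimum at x* = 3 with φ(x*) = 0 and φ''(x*) = 80. Laplace's method gives
  I(n) ~ e^(−n φ(x*)) · sqrt(2π / (n · φ''(x*))) = sqrt(2π / (80n)) = sqrt(π/(40n)).
This is exact: substituting u = (x − 3)·sqrt(40n) gives I(n) = (1/sqrt(40n)) ∫_{−∞}^{∞} e^(−u^2) du = sqrt(π/(40n)).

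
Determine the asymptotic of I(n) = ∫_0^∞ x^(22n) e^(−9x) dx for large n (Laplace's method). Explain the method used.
I(n) ~ (sqrt(2π·22n) / 9) · (22n/(9e))^(22n)

Write the integrand as exp(22n ln x − 9x) and set f(x) = 22n ln x − 9x. Then f'(x) = 22n/x − 9 = 0 at x* = 22n/9, and f''(x*) = −22n/x*^2 = −9^2/(22n). Laplace's method (interior maximum) gives
  I(n) ~ e^(f(x*)) · sqrt(2π / |f''(x*)|)
        = exp(22n ln(22n/9) − 22n) · sqrt(2π · 22n / 9^2)
        = (22n/9)^(22n) e^(−22n) · sqrt(2π·22n) / 9
        = (sqrt(2π·22n) / 9) · (22n/(9e))^(22n).
This matches Γ(22n+1)/9^(22n+1) with Stirling applied to Γ.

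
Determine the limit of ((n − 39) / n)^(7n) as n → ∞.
lim = e^(−273)

Rewrite as (1 − 39/n)^(7n). By the standard limit (1 + x/n)^n → e^x, we have (1 − 39/n)^n → e^(−39), and raising to the 7th power gives e^(−273).
More precisely, ln[(1 − 39/n)^(7n)] = 7n · ln(1 − 39/n) = 7n · (-39/n + O(1/n^2)) = -273 + O(1/n) → -273.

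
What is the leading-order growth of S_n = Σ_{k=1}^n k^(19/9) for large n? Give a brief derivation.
S_n ~ (9/28) · n^(28/9)

Integral comparison: Σ_{k=1}^n k^(19/9) = ∫_0^n x^(19/9) dx + O(n^(19/9)). The integral is n^(1 + 19/9) / (1 + 19/9) = n^((19+9)/9) / ((19+9)/9) = (9/28) · n^(28/9).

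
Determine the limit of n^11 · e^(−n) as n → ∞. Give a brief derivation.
lim = 0

Exponentials with base > 1 dominate every fixed polynomial: for any fixed c, n^c / e^n → 0 as n → ∞ (e.g. by the ratio test, or since e^n grows faster than any power of n). Hence n^11 · e^(−n) = n^11 / e^n → 0.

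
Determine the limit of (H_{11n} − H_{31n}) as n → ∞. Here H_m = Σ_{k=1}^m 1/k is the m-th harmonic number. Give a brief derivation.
lim = ln(11/31)

Euler-Maclaurin gives H_m = ln m + γ + 1/(2m) + O(1/m^2). The γ and O(1/m) terms cancel in the difference:
  H_{11n} − H_{31n} = ln(11n) − ln(31n) + O(1/n) = ln(11/31) + O(1/n).
Hence the limit is ln(11/31).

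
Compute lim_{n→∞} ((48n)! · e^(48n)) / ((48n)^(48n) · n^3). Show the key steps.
lim = 0

Stirling: (48n)! ~ sqrt(2π·48n) · (48n/e)^(48n). Hence
  (48n)! · e^(48n) / (48n)^(48n) ~ sqrt(2π·48n).
Dividing by n^3: sqrt(2π·48n) / n^3 = sqrt(2π·48) · n^((1−6)/2), so the expression behaves like sqrt(2π·48) · n^((1−6)/2) → 0.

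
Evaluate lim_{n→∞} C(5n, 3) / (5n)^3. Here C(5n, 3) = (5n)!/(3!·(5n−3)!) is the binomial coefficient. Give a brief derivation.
lim = 1/3! = 1/6

With N = 5n → ∞: C(N, 3) / N^3 = [N(N−1)…(N−2)] / (3! · N^3) = (1/3!) · 1 · (1 − 1/(5n)) · (1 − 2/(5n)). Each factor → 1 as N → ∞, so the limit is 1/3! = 1/6.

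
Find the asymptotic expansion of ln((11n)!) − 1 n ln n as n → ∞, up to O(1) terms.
ln((11n)!) − 1 n ln n = 10 n ln n + 11(ln 11 − 1) n + (1/2) ln(2π·11n) + O(1/n)

Stirling: ln((11n)!) = 11n ln(11n) − 11n + (1/2) ln(2π·11n) + O(1/n).
Expand 11n ln(11n) = 11n (ln n + ln 11) = 11n ln n + 11n ln 11.
Subtract 1n ln n: leading term is (11 − 1) n ln n = 10 n ln n. The next term is 11n ln 11 − 11n = 11(ln 11 − 1) n. Then the (1/2) ln(2π·11n) correction.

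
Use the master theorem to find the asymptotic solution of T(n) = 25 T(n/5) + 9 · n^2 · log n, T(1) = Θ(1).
T(n) = Θ(n^2 · (log n)^2)

Here log_5 25 = 2 and f(n) = 9 · n^2 · log n = Θ(n^(log_5 25) · (log n)^1). This is the extended Case 2 of the master theorem (f matches the critical exponent up to log factors), giving T(n) = Θ(n^(log_5 25) · (log n)^(1+1)) = Θ(n^2 · (log n)^2).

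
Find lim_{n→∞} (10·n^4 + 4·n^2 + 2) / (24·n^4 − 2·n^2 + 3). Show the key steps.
lim = 10/24 = 5/12

For large n the leading n^4 terms dominate both numerator and denominator. Dividing top and bottom by n^4, every other term tends to 0, leaving 10/24 = 5/12.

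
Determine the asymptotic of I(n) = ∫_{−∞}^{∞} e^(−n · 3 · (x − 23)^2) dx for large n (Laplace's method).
I(n) = sqrt(π/(3n))

Here φ(x) = 3 · (x − 23)^2 has its unique minimum at x* = 23 with φ(x*) = 0 and φ''(x*) = 6. Laplace's method gives
  I(n) ~ e^(−n φ(x*)) · sqrt(2π / (n · φ''(x*))) = sqrt(2π / (6n)) = sqrt(π/(3n)).
This is exact: substituting u = (x − 23)·sqrt(3n) gives I(n) = (1/sqrt(3n)) ∫_{−∞}^{∞} e^(−u^2) du = sqrt(π/(3n)).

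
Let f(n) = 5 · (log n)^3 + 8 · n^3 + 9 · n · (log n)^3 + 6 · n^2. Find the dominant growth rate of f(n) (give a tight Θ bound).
f(n) ∈ Θ(n^3)

Compare the terms by growth order. For large n, n^a · (log n)^b dominates n^a' · (log n)^b' iff a > a', or (a = a' and b > b'). Ranking the 4 terms shows the dominant one is 8 · n^3. Hence f(n) ∈ Θ(n^3).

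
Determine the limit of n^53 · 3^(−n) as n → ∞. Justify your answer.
lim = 0

Exponentials with base > 1 dominate every fixed polynomial: for any fixed c, n^c / 3^n → 0 as n → ∞ (e.g. by the ratio test, or by writing 3^n = e^(n ln 3) and noting e^(n ln 3) / n^c → ∞). Hence n^53 · 3^(−n) = n^53 / 3^n → 0.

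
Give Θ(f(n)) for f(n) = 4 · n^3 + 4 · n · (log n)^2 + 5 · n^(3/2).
f(n) ∈ Θ(n^3)

Compare the terms by growth order. For large n, n^a · (log n)^b dominates n^a' · (log n)^b' iff a > a', or (a = a' and b > b'). Ranking the 3 terms shows the dominant one is 4 · n^3. Hence f(n) ∈ Θ(n^3).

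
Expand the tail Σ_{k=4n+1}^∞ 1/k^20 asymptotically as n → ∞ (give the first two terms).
Σ_{k>4n} 1/k^20 = 1/(19 · (4n)^19) − 1/(2 · (4n)^20) + O(1/(4n)^21)

Compare to the integral: ∫_{4n}^∞ x^(−20) dx = [−x^(−19)/19]_{4n}^∞ = 1/((20−1)·(4n)^19). The Euler-Maclaurin correction adds −f(4n)/2 = −1/(2·(4n)^20). Euler-Maclaurin then gives
  Σ_{k>4n} 1/k^20 = ∫_{4n}^∞ dx/x^20 − 1/(2·(4n)^20) + O(1/(4n)^21).
(Equivalently this is ζ(20) − Σ_{k≤4n} 1/k^20.)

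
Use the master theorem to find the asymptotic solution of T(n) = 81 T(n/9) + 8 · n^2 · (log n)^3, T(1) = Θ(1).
T(n) = Θ(n^2 · (log n)^4)

Here log_9 81 = 2 and f(n) = 8 · n^2 · (log n)^3 = Θ(n^(log_9 81) · (log n)^3). This is the extended Case 2 of the master theorem (f matches the critical exponent up to log factors), giving T(n) = Θ(n^(log_9 81) · (log n)^(3+1)) = Θ(n^2 · (log n)^4).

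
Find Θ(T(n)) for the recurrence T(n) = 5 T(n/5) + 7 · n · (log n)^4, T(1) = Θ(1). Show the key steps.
T(n) = Θ(n · (log n)^5)

Here log_5 5 = 1 and f(n) = 7 · n · (log n)^4 = Θ(n^(log_5 5) · (log n)^4). This is the extended Case 2 of the master theorem (f matches the critical exponent up to log factors), giving T(n) = Θ(n^(log_5 5) · (log n)^(4+1)) = Θ(n · (log n)^5).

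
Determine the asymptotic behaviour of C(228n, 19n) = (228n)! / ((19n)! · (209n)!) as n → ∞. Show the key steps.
C(228n, 19n) ~ (8916100448256/285311670611)^(19n) · sqrt(6/(11π·19n))

Write N = 19n. Apply Stirling to each factorial:
  (12N)! ~ sqrt(2π·12N) · (12N/e)^(12N),
  N! ~ sqrt(2π N) · (N/e)^N,
  (11N)! ~ sqrt(2π·11N) · (11N/e)^(11N).
The exponential factors combine to (12N)^(12N) / (N^N · (11N)^(11N)) = 12^(12N)/11^(11N) = (12^12/11^11)^N = (8916100448256/285311670611)^N.
The square-root prefactors combine to sqrt(2π·12N) / (sqrt(2π N)·sqrt(2π·11N)) = sqrt(12 / (2π·11·N)) = sqrt(6/(11π·19n)).
Substituting N = 19n: C(228n, 19n) ~ (8916100448256/285311670611)^(19n) · sqrt(6/(11π·19n)).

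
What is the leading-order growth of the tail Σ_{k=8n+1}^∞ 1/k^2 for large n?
Σ_{k>8n} 1/k^2 ~ 1/(1 · (8n))

Compare to the integral: ∫_{8n}^∞ x^(−2) dx = [−x^(−1)/1]_{8n}^∞ = 1/((2−1)·(8n)). Euler-Maclaurin then gives
  Σ_{k>8n} 1/k^2 = ∫_{8n}^∞ dx/x^2 − 1/(2·(8n)^2) + O(1/(8n)^3).
(Equivalently this is ζ(2) − Σ_{k≤8n} 1/k^2.)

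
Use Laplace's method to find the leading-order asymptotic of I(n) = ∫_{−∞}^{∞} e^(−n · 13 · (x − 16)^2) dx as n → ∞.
I(n) = sqrt(π/(13n))

Here φ(x) = 13 · (x − 16)^2 has its unique minimum at x* = 16 with φ(x*) = 0 and φ''(x*) = 26. Laplace's method gives
  I(n) ~ e^(−n φ(x*)) · sqrt(2π / (n · φ''(x*))) = sqrt(2π / (26n)) = sqrt(π/(13n)).
This is exact: substituting u = (x − 16)·sqrt(13n) gives I(n) = (1/sqrt(13n)) ∫_{−∞}^{∞} e^(−u^2) du = sqrt(π/(13n)).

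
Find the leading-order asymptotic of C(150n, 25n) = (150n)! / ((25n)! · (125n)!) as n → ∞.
C(150n, 25n) ~ (46656/3125)^(25n) · sqrt(3/(5π·25n))

Write N = 25n. Apply Stirling to each factorial:
  (6N)! ~ sqrt(2π·6N) · (6N/e)^(6N),
  N! ~ sqrt(2π N) · (N/e)^N,
  (5N)! ~ sqrt(2π·5N) · (5N/e)^(5N).
The exponential factors combine to (6N)^(6N) / (N^N · (5N)^(5N)) = 6^(6N)/5^(5N) = (6^6/5^5)^N = (46656/3125)^N.
The square-root prefactors combine to sqrt(2π·6N) / (sqrt(2π N)·sqrt(2π·5N)) = sqrt(6 / (2π·5·N)) = sqrt(3/(5π·25n)).
Substituting N = 25n: C(150n, 25n) ~ (46656/3125)^(25n) · sqrt(3/(5π·25n)).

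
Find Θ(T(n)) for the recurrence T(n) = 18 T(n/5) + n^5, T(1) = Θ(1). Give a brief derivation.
T(n) = Θ(n^5)

log_5 18 ≈ 1.796. f(n) = n^5 dominates n^(log_5 18) since 5 > 1.796, and the regularity condition a·f(n/b) = 18·(n/5)^5 = (18/3125)·n^5 ≤ c·f(n) holds with c = 18/3125 ≈ 0.00576 < 1. So this is Case 3: T(n) = Θ(f(n)) = Θ(n^5).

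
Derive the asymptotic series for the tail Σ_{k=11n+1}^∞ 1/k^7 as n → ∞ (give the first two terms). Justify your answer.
Σ_{k>11n} 1/k^7 = 1/(6 · (11n)^6) − 1/(2 · (11n)^7) + O(1/(11n)^8)

Compare to the integral: ∫_{11n}^∞ x^(−7) dx = [−x^(−6)/6]_{11n}^∞ = 1/((7−1)·(11n)^6). The Euler-Maclaurin correction adds −f(11n)/2 = −1/(2·(11n)^7). Euler-Maclaurin then gives
  Σ_{k>11n} 1/k^7 = ∫_{11n}^∞ dx/x^7 − 1/(2·(11n)^7) + O(1/(11n)^8).
(Equivalently this is ζ(7) − Σ_{k≤11n} 1/k^7.)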